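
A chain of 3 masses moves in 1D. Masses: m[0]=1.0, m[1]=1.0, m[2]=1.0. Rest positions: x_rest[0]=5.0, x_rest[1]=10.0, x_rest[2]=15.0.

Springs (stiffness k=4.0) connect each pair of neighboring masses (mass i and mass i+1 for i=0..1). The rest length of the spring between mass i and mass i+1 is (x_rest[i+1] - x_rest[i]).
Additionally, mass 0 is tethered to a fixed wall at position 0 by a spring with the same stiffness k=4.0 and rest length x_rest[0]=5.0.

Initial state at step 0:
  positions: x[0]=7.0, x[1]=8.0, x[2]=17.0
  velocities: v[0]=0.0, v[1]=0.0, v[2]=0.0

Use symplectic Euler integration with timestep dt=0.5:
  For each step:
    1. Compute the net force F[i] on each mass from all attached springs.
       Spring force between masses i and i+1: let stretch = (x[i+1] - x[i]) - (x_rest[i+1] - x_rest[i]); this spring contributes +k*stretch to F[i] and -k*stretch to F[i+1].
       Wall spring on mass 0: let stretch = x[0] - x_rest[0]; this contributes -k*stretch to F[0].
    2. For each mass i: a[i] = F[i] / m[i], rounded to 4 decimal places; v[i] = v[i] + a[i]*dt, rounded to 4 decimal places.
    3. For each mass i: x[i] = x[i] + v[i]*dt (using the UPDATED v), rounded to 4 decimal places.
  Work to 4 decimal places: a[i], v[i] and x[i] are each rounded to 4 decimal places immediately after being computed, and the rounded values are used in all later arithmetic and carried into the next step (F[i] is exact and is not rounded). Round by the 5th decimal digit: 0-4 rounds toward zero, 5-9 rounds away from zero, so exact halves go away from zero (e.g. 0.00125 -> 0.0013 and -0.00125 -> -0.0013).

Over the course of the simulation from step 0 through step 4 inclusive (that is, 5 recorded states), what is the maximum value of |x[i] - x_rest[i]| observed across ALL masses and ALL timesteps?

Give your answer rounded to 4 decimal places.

Step 0: x=[7.0000 8.0000 17.0000] v=[0.0000 0.0000 0.0000]
Step 1: x=[1.0000 16.0000 13.0000] v=[-12.0000 16.0000 -8.0000]
Step 2: x=[9.0000 6.0000 17.0000] v=[16.0000 -20.0000 8.0000]
Step 3: x=[5.0000 10.0000 15.0000] v=[-8.0000 8.0000 -4.0000]
Step 4: x=[1.0000 14.0000 13.0000] v=[-8.0000 8.0000 -4.0000]
Max displacement = 6.0000

Answer: 6.0000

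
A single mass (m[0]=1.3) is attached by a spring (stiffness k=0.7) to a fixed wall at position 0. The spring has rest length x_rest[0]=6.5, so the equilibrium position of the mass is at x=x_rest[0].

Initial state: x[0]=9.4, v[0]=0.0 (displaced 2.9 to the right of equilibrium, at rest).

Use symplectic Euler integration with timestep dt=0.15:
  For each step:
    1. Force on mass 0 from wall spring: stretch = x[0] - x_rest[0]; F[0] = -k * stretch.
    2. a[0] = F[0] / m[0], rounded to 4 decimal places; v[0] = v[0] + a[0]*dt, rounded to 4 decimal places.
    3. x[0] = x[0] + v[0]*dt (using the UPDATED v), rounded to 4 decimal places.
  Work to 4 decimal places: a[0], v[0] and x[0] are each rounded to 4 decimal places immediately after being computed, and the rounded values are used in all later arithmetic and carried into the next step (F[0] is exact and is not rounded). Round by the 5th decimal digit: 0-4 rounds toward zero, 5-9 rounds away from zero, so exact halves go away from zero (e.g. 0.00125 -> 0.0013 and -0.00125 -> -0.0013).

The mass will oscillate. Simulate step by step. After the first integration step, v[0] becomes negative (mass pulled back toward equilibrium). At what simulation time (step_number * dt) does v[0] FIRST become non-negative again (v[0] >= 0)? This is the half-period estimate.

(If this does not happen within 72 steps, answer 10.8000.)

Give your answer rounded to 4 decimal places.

Step 0: x=[9.4000] v=[0.0000]
Step 1: x=[9.3649] v=[-0.2342]
Step 2: x=[9.2951] v=[-0.4656]
Step 3: x=[9.1914] v=[-0.6914]
Step 4: x=[9.0551] v=[-0.9088]
Step 5: x=[8.8878] v=[-1.1152]
Step 6: x=[8.6916] v=[-1.3081]
Step 7: x=[8.4688] v=[-1.4851]
Step 8: x=[8.2222] v=[-1.6441]
Step 9: x=[7.9547] v=[-1.7832]
Step 10: x=[7.6696] v=[-1.9007]
Step 11: x=[7.3703] v=[-1.9952]
Step 12: x=[7.0605] v=[-2.0655]
Step 13: x=[6.7439] v=[-2.1108]
Step 14: x=[6.4243] v=[-2.1305]
Step 15: x=[6.1056] v=[-2.1244]
Step 16: x=[5.7917] v=[-2.0925]
Step 17: x=[5.4864] v=[-2.0353]
Step 18: x=[5.1934] v=[-1.9534]
Step 19: x=[4.9162] v=[-1.8479]
Step 20: x=[4.6582] v=[-1.7200]
Step 21: x=[4.4225] v=[-1.5712]
Step 22: x=[4.2120] v=[-1.4034]
Step 23: x=[4.0292] v=[-1.2186]
Step 24: x=[3.8764] v=[-1.0190]
Step 25: x=[3.7553] v=[-0.8071]
Step 26: x=[3.6675] v=[-0.5854]
Step 27: x=[3.6140] v=[-0.3566]
Step 28: x=[3.5955] v=[-0.1235]
Step 29: x=[3.6122] v=[0.1111]
First v>=0 after going negative at step 29, time=4.3500

Answer: 4.3500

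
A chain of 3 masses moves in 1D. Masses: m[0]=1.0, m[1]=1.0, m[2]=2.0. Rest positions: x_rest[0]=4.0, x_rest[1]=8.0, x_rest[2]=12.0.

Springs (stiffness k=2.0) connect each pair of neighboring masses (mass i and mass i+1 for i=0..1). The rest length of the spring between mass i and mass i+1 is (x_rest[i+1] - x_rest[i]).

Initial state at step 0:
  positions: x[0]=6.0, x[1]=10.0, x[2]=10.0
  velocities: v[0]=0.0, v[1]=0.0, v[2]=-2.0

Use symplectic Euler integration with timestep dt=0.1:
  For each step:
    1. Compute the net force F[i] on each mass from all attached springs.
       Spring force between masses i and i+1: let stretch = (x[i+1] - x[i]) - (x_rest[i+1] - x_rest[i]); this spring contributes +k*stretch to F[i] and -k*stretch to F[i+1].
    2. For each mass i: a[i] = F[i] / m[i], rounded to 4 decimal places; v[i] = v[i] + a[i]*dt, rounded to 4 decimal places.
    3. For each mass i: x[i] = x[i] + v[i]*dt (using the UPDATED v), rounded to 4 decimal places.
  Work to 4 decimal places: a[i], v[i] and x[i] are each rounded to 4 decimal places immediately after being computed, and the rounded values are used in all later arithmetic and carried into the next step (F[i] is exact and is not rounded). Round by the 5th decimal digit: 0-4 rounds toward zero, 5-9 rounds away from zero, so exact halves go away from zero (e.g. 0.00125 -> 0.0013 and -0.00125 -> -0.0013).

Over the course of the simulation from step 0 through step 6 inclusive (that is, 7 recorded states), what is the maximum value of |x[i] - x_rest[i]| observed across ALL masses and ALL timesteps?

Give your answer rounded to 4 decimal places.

Answer: 2.4018

Derivation:
Step 0: x=[6.0000 10.0000 10.0000] v=[0.0000 0.0000 -2.0000]
Step 1: x=[6.0000 9.9200 9.8400] v=[0.0000 -0.8000 -1.6000]
Step 2: x=[5.9984 9.7600 9.7208] v=[-0.0160 -1.6000 -1.1920]
Step 3: x=[5.9920 9.5240 9.6420] v=[-0.0637 -2.3602 -0.7881]
Step 4: x=[5.9763 9.2197 9.6020] v=[-0.1573 -3.0430 -0.3999]
Step 5: x=[5.9454 8.8582 9.5982] v=[-0.3086 -3.6152 -0.0381]
Step 6: x=[5.8928 8.4532 9.6270] v=[-0.5260 -4.0498 0.2879]
Max displacement = 2.4018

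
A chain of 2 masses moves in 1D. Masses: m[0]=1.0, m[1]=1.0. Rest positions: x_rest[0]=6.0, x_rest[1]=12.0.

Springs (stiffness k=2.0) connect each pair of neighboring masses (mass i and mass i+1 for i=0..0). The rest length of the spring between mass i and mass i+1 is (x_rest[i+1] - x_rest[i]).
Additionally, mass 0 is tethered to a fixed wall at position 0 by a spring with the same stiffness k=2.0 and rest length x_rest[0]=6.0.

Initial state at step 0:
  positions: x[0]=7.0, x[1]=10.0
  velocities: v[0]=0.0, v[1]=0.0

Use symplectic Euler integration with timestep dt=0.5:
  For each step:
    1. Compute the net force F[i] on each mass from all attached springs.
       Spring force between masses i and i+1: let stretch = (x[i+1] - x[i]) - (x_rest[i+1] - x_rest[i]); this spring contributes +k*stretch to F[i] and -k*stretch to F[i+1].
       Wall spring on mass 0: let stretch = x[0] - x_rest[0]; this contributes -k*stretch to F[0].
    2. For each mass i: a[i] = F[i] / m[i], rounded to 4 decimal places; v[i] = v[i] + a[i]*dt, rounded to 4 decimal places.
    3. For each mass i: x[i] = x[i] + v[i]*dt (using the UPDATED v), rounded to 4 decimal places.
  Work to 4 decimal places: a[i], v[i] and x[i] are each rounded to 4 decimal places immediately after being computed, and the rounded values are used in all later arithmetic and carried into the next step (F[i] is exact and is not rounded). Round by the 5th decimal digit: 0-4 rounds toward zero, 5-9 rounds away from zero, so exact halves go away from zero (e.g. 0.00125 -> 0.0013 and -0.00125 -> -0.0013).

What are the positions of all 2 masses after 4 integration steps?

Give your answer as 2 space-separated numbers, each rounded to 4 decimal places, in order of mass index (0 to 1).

Step 0: x=[7.0000 10.0000] v=[0.0000 0.0000]
Step 1: x=[5.0000 11.5000] v=[-4.0000 3.0000]
Step 2: x=[3.7500 12.7500] v=[-2.5000 2.5000]
Step 3: x=[5.1250 12.5000] v=[2.7500 -0.5000]
Step 4: x=[7.6250 11.5625] v=[5.0000 -1.8750]

Answer: 7.6250 11.5625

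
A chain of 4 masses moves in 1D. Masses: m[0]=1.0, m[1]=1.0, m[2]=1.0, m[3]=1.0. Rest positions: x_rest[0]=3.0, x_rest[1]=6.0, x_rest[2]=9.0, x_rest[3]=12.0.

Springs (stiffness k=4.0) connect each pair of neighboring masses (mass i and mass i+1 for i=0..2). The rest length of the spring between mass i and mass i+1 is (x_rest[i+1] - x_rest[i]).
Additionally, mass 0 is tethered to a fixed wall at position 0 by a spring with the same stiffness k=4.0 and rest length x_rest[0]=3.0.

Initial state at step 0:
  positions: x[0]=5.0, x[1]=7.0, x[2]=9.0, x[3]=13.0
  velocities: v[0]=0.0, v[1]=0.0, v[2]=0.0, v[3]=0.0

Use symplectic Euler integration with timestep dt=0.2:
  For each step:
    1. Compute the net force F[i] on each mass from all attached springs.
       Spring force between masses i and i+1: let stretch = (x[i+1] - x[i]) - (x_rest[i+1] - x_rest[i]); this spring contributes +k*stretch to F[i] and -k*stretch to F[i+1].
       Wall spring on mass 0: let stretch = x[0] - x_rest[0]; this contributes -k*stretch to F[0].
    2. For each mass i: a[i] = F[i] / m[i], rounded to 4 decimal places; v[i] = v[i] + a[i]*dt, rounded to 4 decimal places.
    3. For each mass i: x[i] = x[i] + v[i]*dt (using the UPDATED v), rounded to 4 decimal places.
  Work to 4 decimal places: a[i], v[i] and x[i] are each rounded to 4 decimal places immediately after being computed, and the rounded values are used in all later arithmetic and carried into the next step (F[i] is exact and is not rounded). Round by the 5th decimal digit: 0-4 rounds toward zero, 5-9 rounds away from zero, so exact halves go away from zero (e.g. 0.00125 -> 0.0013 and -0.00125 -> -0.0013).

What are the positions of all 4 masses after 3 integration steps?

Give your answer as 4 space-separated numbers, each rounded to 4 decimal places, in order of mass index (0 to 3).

Step 0: x=[5.0000 7.0000 9.0000 13.0000] v=[0.0000 0.0000 0.0000 0.0000]
Step 1: x=[4.5200 7.0000 9.3200 12.8400] v=[-2.4000 0.0000 1.6000 -0.8000]
Step 2: x=[3.7136 6.9744 9.8320 12.5968] v=[-4.0320 -0.1280 2.5600 -1.2160]
Step 3: x=[2.8348 6.8843 10.3292 12.3912] v=[-4.3942 -0.4506 2.4858 -1.0278]

Answer: 2.8348 6.8843 10.3292 12.3912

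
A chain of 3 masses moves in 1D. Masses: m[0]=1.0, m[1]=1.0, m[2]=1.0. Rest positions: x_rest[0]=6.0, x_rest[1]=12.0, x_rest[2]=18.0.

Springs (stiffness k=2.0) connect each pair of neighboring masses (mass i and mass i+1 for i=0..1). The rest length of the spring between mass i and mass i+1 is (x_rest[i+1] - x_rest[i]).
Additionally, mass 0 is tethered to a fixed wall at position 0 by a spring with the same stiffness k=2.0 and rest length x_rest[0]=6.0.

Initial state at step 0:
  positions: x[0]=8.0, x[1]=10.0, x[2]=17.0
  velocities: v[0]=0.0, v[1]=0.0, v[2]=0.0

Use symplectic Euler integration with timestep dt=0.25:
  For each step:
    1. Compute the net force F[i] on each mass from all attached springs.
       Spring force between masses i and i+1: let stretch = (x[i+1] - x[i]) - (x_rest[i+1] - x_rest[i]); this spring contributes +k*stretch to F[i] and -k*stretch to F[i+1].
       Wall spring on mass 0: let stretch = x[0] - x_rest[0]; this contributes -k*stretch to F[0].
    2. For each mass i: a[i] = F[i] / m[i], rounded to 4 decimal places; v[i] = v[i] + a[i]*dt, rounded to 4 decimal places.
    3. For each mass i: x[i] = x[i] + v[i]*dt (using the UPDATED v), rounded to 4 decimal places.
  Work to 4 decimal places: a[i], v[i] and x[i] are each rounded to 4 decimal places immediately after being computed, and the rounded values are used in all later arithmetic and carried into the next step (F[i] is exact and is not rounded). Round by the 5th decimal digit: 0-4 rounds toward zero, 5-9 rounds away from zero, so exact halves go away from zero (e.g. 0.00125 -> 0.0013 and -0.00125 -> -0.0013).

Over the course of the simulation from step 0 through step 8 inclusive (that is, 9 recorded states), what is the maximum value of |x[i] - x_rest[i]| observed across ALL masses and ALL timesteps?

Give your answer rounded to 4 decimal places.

Answer: 2.4083

Derivation:
Step 0: x=[8.0000 10.0000 17.0000] v=[0.0000 0.0000 0.0000]
Step 1: x=[7.2500 10.6250 16.8750] v=[-3.0000 2.5000 -0.5000]
Step 2: x=[6.0156 11.6094 16.7188] v=[-4.9375 3.9375 -0.6250]
Step 3: x=[4.7285 12.5332 16.6739] v=[-5.1484 3.6953 -0.1797]
Step 4: x=[3.8259 12.9990 16.8614] v=[-3.6103 1.8633 0.7500]
Step 5: x=[3.5917 12.8010 17.3161] v=[-0.9367 -0.7921 1.8188]
Step 6: x=[4.0597 12.0162 17.9564] v=[1.8721 -3.1392 2.5613]
Step 7: x=[5.0148 10.9794 18.6042] v=[3.8205 -4.1474 2.5912]
Step 8: x=[6.0887 10.1501 19.0489] v=[4.2954 -3.3173 1.7788]
Max displacement = 2.4083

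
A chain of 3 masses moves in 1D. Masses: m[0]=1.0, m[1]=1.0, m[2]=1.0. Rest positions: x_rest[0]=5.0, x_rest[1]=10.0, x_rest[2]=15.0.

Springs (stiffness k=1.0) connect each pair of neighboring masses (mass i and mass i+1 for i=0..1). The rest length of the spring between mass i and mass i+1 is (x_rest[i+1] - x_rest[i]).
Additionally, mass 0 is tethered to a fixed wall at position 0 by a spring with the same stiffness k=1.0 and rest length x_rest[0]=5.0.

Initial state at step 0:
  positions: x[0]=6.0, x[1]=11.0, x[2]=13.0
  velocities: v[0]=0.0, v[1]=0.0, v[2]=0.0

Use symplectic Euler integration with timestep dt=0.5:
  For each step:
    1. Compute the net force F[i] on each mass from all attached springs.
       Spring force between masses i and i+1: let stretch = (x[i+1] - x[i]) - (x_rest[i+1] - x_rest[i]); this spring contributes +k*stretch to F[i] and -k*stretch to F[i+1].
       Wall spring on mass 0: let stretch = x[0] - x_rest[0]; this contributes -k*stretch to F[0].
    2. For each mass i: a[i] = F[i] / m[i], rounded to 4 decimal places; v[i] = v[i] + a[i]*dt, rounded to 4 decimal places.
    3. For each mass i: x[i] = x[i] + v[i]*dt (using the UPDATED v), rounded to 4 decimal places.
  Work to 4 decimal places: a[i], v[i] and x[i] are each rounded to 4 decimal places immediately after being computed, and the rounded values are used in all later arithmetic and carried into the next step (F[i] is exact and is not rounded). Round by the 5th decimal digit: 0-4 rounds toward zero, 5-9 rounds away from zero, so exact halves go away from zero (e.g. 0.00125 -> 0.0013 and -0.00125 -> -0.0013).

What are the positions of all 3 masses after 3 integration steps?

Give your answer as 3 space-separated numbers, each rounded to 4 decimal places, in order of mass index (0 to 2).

Step 0: x=[6.0000 11.0000 13.0000] v=[0.0000 0.0000 0.0000]
Step 1: x=[5.7500 10.2500 13.7500] v=[-0.5000 -1.5000 1.5000]
Step 2: x=[5.1875 9.2500 14.8750] v=[-1.1250 -2.0000 2.2500]
Step 3: x=[4.3438 8.6406 15.8438] v=[-1.6875 -1.2188 1.9375]

Answer: 4.3438 8.6406 15.8438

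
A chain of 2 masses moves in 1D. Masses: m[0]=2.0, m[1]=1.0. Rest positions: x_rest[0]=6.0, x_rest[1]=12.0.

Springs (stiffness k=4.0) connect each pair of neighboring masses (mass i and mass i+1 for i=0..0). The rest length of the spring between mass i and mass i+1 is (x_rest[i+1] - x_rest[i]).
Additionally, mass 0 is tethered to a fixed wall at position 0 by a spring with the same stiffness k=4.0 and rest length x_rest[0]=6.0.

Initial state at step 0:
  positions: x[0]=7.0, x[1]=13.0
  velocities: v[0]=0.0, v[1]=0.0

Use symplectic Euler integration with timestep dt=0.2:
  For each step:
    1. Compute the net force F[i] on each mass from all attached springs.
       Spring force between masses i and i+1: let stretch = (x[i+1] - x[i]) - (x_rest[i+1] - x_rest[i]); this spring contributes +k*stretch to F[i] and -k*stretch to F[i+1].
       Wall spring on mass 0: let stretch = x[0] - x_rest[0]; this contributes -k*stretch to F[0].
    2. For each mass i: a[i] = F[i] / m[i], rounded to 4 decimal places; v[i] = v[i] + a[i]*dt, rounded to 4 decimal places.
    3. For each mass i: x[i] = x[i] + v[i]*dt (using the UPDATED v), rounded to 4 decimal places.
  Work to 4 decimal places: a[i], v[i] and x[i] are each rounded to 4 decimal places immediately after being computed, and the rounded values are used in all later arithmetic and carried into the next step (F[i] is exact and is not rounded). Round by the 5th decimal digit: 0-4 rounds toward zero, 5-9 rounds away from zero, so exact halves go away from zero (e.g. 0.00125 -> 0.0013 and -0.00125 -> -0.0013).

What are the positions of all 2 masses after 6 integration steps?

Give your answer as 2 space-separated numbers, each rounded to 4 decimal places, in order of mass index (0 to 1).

Step 0: x=[7.0000 13.0000] v=[0.0000 0.0000]
Step 1: x=[6.9200 13.0000] v=[-0.4000 0.0000]
Step 2: x=[6.7728 12.9872] v=[-0.7360 -0.0640]
Step 3: x=[6.5809 12.9401] v=[-0.9594 -0.2355]
Step 4: x=[6.3713 12.8355] v=[-1.0481 -0.5229]
Step 5: x=[6.1691 12.6566] v=[-1.0109 -0.8943]
Step 6: x=[5.9924 12.3997] v=[-0.8835 -1.2843]

Answer: 5.9924 12.3997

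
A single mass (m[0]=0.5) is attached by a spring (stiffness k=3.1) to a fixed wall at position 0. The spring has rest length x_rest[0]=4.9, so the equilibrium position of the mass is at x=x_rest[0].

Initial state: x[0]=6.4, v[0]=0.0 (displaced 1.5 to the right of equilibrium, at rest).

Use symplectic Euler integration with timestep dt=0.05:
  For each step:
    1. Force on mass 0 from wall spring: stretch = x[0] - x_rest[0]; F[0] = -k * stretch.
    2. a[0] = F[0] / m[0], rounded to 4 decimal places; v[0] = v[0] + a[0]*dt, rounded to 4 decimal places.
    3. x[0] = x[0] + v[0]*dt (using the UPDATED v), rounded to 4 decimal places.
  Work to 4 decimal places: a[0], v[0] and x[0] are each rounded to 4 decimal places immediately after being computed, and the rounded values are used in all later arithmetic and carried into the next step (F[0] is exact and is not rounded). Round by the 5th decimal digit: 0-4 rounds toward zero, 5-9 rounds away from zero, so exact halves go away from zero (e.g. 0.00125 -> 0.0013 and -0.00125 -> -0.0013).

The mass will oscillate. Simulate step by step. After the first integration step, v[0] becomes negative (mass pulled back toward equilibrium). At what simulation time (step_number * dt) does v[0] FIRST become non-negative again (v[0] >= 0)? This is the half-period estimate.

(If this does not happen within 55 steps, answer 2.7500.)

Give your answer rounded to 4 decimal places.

Answer: 1.3000

Derivation:
Step 0: x=[6.4000] v=[0.0000]
Step 1: x=[6.3768] v=[-0.4650]
Step 2: x=[6.3307] v=[-0.9228]
Step 3: x=[6.2624] v=[-1.3663]
Step 4: x=[6.1730] v=[-1.7886]
Step 5: x=[6.0638] v=[-2.1832]
Step 6: x=[5.9366] v=[-2.5440]
Step 7: x=[5.7933] v=[-2.8653]
Step 8: x=[5.6362] v=[-3.1422]
Step 9: x=[5.4677] v=[-3.3704]
Step 10: x=[5.2904] v=[-3.5464]
Step 11: x=[5.1070] v=[-3.6674]
Step 12: x=[4.9204] v=[-3.7316]
Step 13: x=[4.7335] v=[-3.7379]
Step 14: x=[4.5492] v=[-3.6863]
Step 15: x=[4.3703] v=[-3.5776]
Step 16: x=[4.1996] v=[-3.4134]
Step 17: x=[4.0398] v=[-3.1963]
Step 18: x=[3.8933] v=[-2.9296]
Step 19: x=[3.7624] v=[-2.6175]
Step 20: x=[3.6492] v=[-2.2648]
Step 21: x=[3.5553] v=[-1.8771]
Step 22: x=[3.4823] v=[-1.4602]
Step 23: x=[3.4313] v=[-1.0207]
Step 24: x=[3.4030] v=[-0.5654]
Step 25: x=[3.3979] v=[-0.1013]
Step 26: x=[3.4161] v=[0.3644]
First v>=0 after going negative at step 26, time=1.3000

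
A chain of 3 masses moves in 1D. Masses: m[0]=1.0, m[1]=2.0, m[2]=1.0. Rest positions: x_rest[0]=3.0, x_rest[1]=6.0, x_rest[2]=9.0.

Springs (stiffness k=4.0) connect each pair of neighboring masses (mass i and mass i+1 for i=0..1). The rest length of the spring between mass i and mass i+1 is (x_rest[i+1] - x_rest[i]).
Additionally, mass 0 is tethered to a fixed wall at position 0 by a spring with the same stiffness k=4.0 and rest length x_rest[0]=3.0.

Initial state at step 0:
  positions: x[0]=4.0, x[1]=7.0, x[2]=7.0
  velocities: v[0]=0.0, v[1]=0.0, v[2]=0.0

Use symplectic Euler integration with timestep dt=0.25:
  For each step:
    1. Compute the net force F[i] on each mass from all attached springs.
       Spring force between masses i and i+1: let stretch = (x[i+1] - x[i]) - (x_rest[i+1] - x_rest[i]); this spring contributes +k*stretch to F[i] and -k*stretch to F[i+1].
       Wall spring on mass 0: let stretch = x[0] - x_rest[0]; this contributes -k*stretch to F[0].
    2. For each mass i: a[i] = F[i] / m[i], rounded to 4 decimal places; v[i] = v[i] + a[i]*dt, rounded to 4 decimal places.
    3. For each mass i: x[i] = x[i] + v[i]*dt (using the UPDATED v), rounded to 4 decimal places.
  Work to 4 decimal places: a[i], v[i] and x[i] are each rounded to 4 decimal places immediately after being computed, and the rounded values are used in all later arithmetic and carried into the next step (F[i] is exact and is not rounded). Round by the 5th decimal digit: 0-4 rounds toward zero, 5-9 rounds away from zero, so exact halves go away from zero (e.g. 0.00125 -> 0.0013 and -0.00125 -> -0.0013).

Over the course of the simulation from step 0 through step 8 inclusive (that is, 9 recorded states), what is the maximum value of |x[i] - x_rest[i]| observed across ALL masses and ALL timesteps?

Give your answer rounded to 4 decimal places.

Answer: 2.0843

Derivation:
Step 0: x=[4.0000 7.0000 7.0000] v=[0.0000 0.0000 0.0000]
Step 1: x=[3.7500 6.6250 7.7500] v=[-1.0000 -1.5000 3.0000]
Step 2: x=[3.2813 6.0313 8.9688] v=[-1.8750 -2.3750 4.8750]
Step 3: x=[2.6797 5.4610 10.2032] v=[-2.4063 -2.2813 4.9375]
Step 4: x=[2.1035 5.1358 11.0020] v=[-2.3047 -1.3009 3.1953]
Step 5: x=[1.7595 5.1648 11.0843] v=[-1.3759 0.1161 0.3291]
Step 6: x=[1.8270 5.5081 10.4367] v=[0.2699 1.3732 -2.5904]
Step 7: x=[2.3580 6.0074 9.3070] v=[2.1240 1.9970 -4.5190]
Step 8: x=[3.2119 6.4629 8.1024] v=[3.4154 1.8221 -4.8186]
Max displacement = 2.0843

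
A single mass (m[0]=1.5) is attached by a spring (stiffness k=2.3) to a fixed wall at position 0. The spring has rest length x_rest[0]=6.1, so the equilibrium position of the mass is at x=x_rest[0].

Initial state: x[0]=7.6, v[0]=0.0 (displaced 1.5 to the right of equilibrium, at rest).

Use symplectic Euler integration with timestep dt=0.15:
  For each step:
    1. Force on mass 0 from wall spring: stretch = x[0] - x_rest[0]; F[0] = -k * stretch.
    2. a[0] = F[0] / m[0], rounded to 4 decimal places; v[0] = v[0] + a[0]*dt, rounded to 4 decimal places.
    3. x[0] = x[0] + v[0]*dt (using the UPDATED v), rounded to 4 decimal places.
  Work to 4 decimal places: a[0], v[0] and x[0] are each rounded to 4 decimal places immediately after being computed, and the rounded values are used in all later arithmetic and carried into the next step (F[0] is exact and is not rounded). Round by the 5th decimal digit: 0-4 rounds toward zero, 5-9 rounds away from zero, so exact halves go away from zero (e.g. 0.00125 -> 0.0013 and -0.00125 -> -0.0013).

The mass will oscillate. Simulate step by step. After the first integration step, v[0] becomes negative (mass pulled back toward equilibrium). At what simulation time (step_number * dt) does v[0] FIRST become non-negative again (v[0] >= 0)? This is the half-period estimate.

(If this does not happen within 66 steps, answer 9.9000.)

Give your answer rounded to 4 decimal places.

Step 0: x=[7.6000] v=[0.0000]
Step 1: x=[7.5483] v=[-0.3450]
Step 2: x=[7.4466] v=[-0.6781]
Step 3: x=[7.2984] v=[-0.9878]
Step 4: x=[7.1089] v=[-1.2634]
Step 5: x=[6.8846] v=[-1.4955]
Step 6: x=[6.6332] v=[-1.6760]
Step 7: x=[6.3634] v=[-1.7986]
Step 8: x=[6.0845] v=[-1.8592]
Step 9: x=[5.8062] v=[-1.8556]
Step 10: x=[5.5380] v=[-1.7880]
Step 11: x=[5.2892] v=[-1.6587]
Step 12: x=[5.0684] v=[-1.4722]
Step 13: x=[4.8832] v=[-1.2349]
Step 14: x=[4.7400] v=[-0.9550]
Step 15: x=[4.6437] v=[-0.6422]
Step 16: x=[4.5976] v=[-0.3073]
Step 17: x=[4.6033] v=[0.0383]
First v>=0 after going negative at step 17, time=2.5500

Answer: 2.5500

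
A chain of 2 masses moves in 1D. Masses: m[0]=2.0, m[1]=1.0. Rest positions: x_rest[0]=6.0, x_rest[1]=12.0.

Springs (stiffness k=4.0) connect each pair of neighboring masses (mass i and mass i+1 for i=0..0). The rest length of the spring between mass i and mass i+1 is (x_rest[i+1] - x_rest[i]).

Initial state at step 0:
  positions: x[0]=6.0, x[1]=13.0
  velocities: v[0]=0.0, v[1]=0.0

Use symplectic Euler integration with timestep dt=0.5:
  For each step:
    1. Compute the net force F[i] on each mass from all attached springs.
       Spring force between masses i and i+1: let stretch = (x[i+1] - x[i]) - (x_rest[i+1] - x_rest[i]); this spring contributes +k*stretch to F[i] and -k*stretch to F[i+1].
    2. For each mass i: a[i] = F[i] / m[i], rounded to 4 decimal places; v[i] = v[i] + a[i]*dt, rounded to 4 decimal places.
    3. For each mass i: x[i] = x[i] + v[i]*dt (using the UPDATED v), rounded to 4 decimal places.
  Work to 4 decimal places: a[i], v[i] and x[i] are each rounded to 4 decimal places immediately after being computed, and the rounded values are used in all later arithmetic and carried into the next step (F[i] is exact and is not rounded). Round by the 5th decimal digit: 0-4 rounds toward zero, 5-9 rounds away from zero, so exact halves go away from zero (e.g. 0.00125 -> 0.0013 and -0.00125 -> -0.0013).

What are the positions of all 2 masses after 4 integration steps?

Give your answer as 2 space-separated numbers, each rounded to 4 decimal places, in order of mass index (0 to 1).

Step 0: x=[6.0000 13.0000] v=[0.0000 0.0000]
Step 1: x=[6.5000 12.0000] v=[1.0000 -2.0000]
Step 2: x=[6.7500 11.5000] v=[0.5000 -1.0000]
Step 3: x=[6.3750 12.2500] v=[-0.7500 1.5000]
Step 4: x=[5.9375 13.1250] v=[-0.8750 1.7500]

Answer: 5.9375 13.1250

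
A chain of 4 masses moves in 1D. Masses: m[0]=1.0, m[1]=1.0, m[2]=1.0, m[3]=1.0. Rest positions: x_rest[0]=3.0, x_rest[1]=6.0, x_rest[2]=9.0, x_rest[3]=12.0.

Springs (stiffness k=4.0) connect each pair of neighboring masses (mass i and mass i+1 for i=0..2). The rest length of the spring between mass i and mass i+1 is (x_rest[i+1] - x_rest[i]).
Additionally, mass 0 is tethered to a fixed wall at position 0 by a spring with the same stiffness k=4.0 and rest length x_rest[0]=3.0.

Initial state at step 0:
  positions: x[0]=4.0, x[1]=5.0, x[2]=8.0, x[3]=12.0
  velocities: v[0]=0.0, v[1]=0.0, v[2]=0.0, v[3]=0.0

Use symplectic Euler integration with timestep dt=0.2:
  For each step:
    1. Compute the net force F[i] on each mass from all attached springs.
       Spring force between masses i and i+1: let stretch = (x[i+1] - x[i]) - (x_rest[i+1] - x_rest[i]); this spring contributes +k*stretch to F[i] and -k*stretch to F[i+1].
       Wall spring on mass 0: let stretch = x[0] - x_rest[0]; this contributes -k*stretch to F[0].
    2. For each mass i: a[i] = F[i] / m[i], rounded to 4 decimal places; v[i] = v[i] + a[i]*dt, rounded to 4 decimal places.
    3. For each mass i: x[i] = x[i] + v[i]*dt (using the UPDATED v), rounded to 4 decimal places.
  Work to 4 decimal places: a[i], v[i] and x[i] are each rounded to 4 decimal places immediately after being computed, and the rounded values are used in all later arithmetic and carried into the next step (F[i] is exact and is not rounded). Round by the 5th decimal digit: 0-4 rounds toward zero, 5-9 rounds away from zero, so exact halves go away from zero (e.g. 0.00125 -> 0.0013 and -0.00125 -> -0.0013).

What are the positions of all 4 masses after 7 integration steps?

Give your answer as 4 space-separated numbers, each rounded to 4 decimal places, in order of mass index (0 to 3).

Step 0: x=[4.0000 5.0000 8.0000 12.0000] v=[0.0000 0.0000 0.0000 0.0000]
Step 1: x=[3.5200 5.3200 8.1600 11.8400] v=[-2.4000 1.6000 0.8000 -0.8000]
Step 2: x=[2.7648 5.8064 8.4544 11.5712] v=[-3.7760 2.4320 1.4720 -1.3440]
Step 3: x=[2.0539 6.2298 8.8238 11.2837] v=[-3.5546 2.1171 1.8470 -1.4374]
Step 4: x=[1.6825 6.4001 9.1717 11.0826] v=[-1.8570 0.8516 1.7397 -1.0053]
Step 5: x=[1.7967 6.2591 9.3819 11.0558] v=[0.5711 -0.7052 1.0511 -0.1340]
Step 6: x=[2.3374 5.9037 9.3603 11.2412] v=[2.7037 -1.7769 -0.1080 0.9269]
Step 7: x=[3.0748 5.5308 9.0866 11.6056] v=[3.6868 -1.8647 -1.3686 1.8222]

Answer: 3.0748 5.5308 9.0866 11.6056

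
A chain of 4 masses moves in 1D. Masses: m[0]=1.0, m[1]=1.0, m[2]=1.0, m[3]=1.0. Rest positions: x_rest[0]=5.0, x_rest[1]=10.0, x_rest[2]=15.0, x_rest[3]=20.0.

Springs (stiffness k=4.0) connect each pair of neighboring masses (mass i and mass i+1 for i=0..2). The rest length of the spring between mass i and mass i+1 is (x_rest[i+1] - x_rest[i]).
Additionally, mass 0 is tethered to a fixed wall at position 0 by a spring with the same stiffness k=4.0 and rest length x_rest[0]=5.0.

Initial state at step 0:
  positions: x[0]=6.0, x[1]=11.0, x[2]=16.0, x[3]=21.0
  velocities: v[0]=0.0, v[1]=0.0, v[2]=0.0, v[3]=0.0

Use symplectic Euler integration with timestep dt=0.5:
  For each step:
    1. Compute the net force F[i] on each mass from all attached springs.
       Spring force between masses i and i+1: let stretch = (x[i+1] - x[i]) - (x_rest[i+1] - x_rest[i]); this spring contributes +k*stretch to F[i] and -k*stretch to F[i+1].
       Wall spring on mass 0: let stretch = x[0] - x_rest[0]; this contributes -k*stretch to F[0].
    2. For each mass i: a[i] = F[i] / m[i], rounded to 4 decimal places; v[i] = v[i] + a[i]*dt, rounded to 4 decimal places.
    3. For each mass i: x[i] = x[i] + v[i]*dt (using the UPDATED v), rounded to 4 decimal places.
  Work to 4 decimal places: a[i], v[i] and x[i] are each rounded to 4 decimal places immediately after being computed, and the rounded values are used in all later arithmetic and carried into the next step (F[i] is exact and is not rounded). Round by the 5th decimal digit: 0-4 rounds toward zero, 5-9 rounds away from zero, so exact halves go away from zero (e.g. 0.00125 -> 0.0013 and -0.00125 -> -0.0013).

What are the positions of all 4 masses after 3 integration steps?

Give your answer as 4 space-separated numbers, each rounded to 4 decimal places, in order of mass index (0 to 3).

Step 0: x=[6.0000 11.0000 16.0000 21.0000] v=[0.0000 0.0000 0.0000 0.0000]
Step 1: x=[5.0000 11.0000 16.0000 21.0000] v=[-2.0000 0.0000 0.0000 0.0000]
Step 2: x=[5.0000 10.0000 16.0000 21.0000] v=[0.0000 -2.0000 0.0000 0.0000]
Step 3: x=[5.0000 10.0000 15.0000 21.0000] v=[0.0000 0.0000 -2.0000 0.0000]

Answer: 5.0000 10.0000 15.0000 21.0000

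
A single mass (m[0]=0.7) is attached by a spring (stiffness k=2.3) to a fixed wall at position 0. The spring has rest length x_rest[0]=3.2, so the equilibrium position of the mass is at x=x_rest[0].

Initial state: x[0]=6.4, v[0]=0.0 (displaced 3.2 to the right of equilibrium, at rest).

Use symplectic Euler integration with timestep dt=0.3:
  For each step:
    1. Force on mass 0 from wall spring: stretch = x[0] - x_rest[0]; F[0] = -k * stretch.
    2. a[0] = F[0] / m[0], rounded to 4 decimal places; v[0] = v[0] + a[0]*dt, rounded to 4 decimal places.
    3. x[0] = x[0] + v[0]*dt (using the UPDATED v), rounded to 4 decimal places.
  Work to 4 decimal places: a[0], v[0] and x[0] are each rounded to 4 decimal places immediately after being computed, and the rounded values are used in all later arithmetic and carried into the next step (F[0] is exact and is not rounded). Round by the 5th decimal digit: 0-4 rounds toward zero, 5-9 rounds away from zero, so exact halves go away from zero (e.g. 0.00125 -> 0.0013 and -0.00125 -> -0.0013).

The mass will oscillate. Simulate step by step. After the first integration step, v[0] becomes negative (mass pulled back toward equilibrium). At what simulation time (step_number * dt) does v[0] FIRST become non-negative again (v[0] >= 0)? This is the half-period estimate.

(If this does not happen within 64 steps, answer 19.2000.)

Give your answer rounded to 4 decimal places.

Answer: 1.8000

Derivation:
Step 0: x=[6.4000] v=[0.0000]
Step 1: x=[5.4537] v=[-3.1543]
Step 2: x=[3.8410] v=[-5.3758]
Step 3: x=[2.0387] v=[-6.0076]
Step 4: x=[0.5798] v=[-4.8629]
Step 5: x=[-0.1042] v=[-2.2801]
Step 6: x=[0.1889] v=[0.9769]
First v>=0 after going negative at step 6, time=1.8000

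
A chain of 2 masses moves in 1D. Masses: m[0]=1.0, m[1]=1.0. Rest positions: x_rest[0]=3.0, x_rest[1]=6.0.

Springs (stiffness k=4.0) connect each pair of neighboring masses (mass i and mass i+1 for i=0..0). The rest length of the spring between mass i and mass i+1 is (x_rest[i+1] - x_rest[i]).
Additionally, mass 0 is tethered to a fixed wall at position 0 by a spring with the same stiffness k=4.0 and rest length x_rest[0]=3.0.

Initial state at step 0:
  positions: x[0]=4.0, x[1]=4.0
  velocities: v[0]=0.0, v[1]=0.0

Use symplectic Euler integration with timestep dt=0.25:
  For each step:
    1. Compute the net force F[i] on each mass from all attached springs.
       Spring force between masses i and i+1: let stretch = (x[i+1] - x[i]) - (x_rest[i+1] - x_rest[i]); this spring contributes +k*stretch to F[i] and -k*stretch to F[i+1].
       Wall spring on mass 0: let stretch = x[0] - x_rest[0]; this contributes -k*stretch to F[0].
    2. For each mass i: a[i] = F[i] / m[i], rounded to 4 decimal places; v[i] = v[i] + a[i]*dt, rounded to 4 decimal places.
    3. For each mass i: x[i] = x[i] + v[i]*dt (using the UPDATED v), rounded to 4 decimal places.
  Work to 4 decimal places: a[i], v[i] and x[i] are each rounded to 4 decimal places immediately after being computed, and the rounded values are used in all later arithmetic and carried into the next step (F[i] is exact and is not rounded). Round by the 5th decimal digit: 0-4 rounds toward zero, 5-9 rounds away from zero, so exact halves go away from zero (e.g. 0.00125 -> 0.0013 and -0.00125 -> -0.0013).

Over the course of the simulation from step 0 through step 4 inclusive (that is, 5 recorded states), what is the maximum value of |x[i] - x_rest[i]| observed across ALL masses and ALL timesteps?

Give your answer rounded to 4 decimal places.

Step 0: x=[4.0000 4.0000] v=[0.0000 0.0000]
Step 1: x=[3.0000 4.7500] v=[-4.0000 3.0000]
Step 2: x=[1.6875 5.8125] v=[-5.2500 4.2500]
Step 3: x=[0.9844 6.5938] v=[-2.8125 3.1250]
Step 4: x=[1.4375 6.7227] v=[1.8125 0.5156]
Max displacement = 2.0156

Answer: 2.0156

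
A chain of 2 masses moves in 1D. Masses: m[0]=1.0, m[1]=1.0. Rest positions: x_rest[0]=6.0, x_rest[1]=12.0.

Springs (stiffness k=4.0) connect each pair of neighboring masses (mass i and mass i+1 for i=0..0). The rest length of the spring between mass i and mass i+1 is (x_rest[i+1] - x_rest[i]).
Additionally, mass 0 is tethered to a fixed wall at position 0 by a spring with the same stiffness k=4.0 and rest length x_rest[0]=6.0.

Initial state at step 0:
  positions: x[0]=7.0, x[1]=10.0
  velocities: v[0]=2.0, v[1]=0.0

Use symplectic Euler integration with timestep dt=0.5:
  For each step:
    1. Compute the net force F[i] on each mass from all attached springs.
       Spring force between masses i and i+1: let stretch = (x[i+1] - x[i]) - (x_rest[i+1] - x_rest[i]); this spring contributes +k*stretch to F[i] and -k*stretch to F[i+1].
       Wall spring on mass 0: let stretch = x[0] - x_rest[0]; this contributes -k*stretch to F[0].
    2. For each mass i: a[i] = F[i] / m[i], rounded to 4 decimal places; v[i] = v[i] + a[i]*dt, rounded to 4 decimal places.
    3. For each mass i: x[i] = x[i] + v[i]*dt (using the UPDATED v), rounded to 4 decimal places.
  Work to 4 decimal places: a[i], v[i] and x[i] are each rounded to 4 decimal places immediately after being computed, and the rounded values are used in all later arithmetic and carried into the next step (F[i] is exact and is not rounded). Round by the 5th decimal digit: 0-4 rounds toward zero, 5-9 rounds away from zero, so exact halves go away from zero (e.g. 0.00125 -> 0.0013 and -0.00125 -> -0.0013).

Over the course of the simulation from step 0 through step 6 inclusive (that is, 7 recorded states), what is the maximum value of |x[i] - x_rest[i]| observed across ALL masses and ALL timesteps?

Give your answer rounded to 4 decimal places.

Step 0: x=[7.0000 10.0000] v=[2.0000 0.0000]
Step 1: x=[4.0000 13.0000] v=[-6.0000 6.0000]
Step 2: x=[6.0000 13.0000] v=[4.0000 0.0000]
Step 3: x=[9.0000 12.0000] v=[6.0000 -2.0000]
Step 4: x=[6.0000 14.0000] v=[-6.0000 4.0000]
Step 5: x=[5.0000 14.0000] v=[-2.0000 0.0000]
Step 6: x=[8.0000 11.0000] v=[6.0000 -6.0000]
Max displacement = 3.0000

Answer: 3.0000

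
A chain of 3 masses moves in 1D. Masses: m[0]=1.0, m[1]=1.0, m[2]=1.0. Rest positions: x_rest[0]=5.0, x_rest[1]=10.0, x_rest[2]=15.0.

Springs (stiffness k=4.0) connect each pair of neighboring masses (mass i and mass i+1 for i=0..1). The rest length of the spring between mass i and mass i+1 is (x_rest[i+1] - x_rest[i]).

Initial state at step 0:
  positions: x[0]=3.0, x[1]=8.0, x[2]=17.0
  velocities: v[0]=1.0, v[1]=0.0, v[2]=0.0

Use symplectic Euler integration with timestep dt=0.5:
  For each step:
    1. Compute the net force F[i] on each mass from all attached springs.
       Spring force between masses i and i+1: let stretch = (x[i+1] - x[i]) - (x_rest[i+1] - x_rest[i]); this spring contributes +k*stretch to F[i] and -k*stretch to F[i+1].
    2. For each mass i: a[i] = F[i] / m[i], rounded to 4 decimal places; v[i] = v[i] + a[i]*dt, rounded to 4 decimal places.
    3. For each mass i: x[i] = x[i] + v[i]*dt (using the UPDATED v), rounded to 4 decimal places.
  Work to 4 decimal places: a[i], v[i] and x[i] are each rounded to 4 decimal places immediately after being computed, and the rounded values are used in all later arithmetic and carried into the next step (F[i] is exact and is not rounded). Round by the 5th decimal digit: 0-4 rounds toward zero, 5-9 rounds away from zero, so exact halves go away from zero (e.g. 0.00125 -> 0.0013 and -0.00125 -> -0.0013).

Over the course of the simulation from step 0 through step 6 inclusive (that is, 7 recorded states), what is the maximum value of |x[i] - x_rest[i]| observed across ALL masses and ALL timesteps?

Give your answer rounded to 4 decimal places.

Answer: 3.0000

Derivation:
Step 0: x=[3.0000 8.0000 17.0000] v=[1.0000 0.0000 0.0000]
Step 1: x=[3.5000 12.0000 13.0000] v=[1.0000 8.0000 -8.0000]
Step 2: x=[7.5000 8.5000 13.0000] v=[8.0000 -7.0000 0.0000]
Step 3: x=[7.5000 8.5000 13.5000] v=[0.0000 0.0000 1.0000]
Step 4: x=[3.5000 12.5000 14.0000] v=[-8.0000 8.0000 1.0000]
Step 5: x=[3.5000 9.0000 18.0000] v=[0.0000 -7.0000 8.0000]
Step 6: x=[4.0000 9.0000 18.0000] v=[1.0000 0.0000 0.0000]
Max displacement = 3.0000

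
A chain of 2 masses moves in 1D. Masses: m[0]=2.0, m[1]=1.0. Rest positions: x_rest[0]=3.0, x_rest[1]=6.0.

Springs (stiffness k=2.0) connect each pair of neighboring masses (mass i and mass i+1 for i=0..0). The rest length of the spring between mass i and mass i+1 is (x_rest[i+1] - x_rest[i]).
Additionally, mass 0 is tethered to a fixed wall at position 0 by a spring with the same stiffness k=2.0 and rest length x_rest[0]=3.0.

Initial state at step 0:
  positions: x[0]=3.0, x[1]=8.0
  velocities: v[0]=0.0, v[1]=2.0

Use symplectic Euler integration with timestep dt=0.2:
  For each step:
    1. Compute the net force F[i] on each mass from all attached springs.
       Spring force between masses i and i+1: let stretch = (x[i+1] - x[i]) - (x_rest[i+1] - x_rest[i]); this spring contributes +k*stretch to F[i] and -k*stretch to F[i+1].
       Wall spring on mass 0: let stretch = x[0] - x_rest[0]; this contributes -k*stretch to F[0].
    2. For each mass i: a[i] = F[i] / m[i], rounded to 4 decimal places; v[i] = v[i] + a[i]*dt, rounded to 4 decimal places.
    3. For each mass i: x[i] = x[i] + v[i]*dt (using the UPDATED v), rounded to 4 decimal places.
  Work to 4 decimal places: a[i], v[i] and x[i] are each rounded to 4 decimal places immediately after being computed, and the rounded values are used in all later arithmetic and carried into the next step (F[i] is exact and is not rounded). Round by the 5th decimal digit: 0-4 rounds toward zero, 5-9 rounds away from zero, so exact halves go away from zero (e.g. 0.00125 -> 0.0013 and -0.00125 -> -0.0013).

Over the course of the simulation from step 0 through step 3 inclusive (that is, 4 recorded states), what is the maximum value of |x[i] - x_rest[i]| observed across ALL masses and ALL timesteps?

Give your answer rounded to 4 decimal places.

Answer: 2.3072

Derivation:
Step 0: x=[3.0000 8.0000] v=[0.0000 2.0000]
Step 1: x=[3.0800 8.2400] v=[0.4000 1.2000]
Step 2: x=[3.2432 8.3072] v=[0.8160 0.3360]
Step 3: x=[3.4792 8.2093] v=[1.1802 -0.4896]
Max displacement = 2.3072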